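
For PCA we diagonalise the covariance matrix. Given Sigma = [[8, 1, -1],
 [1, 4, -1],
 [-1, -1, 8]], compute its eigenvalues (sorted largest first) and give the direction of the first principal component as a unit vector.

Step 1 — characteristic polynomial p(λ) = det(λI - Sigma) = λ³ - tr·λ² + c_1·λ - det, where tr = trace, c_1 = sum of the principal 2×2 minors, det = det(Sigma):
  tr = 8 + 4 + 8 = 20,
  c_1 = (8·4 - (1)²) + (8·8 - (-1)²) + (4·8 - (-1)²) = 31 + 63 + 31 = 125,
  det = 8·(4·8 - (-1)²) - (1)·((1)·8 - (-1)·(-1)) + (-1)·((1)·(-1) - 4·(-1)) = 8·(31) - (1)·(7) + (-1)·(3) = 238.
  So p(λ) = λ³ - 20λ² + 125λ - 238.
Step 2 — look for an integer root (rational root theorem: any rational root is an integer divisor of 238). Testing λ = 7:
  p(7) = 343 - 980 + 875 - 238 = 0  ✓
  Dividing out (λ - 7): p(λ) = (λ - 7)(λ² - 13λ + 34).
Step 3 — remaining eigenvalues from the quadratic λ² - 13λ + 34 = 0:
  Δ = 13² - 4·34 = 169 - 136 = 33,  λ = (13 ± √33)/2 = (13 ± 5.7446)/2 ≈ 9.3723 or 3.6277.
  Sorted: λ_1 = 9.3723,  λ_2 = 7,  λ_3 = 3.6277  (check: sum = 20 = tr ✓).

Step 4 — unit eigenvector for λ_1 ≈ 9.3723: v spans the null space of (Sigma - λ_1 I), whose rows are
  r_1 = (-1.3723, 1, -1),  r_2 = (1, -5.3723, -1),  r_3 = (-1, -1, -1.3723).
  v is orthogonal to every row, so take v ∝ r_1 × r_2 = ((1)·(-1) - (-1)·(-5.3723), (-1)·(1) - (-1.3723)·(-1), (-1.3723)·(-5.3723) - (1)·(1)) ≈ (-6.3723, -2.3723, 6.3723).
  Rescale (multiply by -1 so the first nonzero entry is positive): u = (6.3723, 2.3723, -6.3723).
  ||u|| = √((6.3723)² + (2.3723)² + (-6.3723)²) = √(86.8397) ≈ 9.3188,  v_1 = u/||u|| ≈ (0.6838, 0.2546, -0.6838) (||v_1|| = 1).

λ_1 = 9.3723,  λ_2 = 7,  λ_3 = 3.6277;  v_1 ≈ (0.6838, 0.2546, -0.6838)


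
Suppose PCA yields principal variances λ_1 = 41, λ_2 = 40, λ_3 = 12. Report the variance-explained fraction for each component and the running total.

Step 1 — total variance = trace(Sigma) = Σ λ_i = 41 + 40 + 12 = 93.

Step 2 — fraction explained by component i = λ_i / Σ λ:
  PC1: 41/93 = 0.4409
  PC2: 40/93 = 0.4301
  PC3: 12/93 = 0.129

Step 3 — cumulative fraction after k components = (λ_1 + ... + λ_k) / Σ λ:
  k = 1: 41/93 = 0.4409
  k = 2: (41 + 40)/93 = 81/93 = 0.871
  k = 3: (41 + 40 + 12)/93 = 93/93 = 1

Summary (fraction, with percent):

explained: PC1 0.4409 (44.09%), PC2 0.4301 (43.01%), PC3 0.129 (12.9%);  cumulative: 0.4409, 0.871, 1


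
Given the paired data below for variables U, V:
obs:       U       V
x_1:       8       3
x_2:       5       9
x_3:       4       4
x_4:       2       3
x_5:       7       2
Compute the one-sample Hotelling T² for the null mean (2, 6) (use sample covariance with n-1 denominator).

Step 1 — sample mean vector:
  mean(U) = (8 + 5 + 4 + 2 + 7) / 5 = 26/5 = 5.2
  mean(V) = (3 + 9 + 4 + 3 + 2) / 5 = 21/5 = 4.2
  x̄ = (5.2, 4.2),  deviation x̄ - mu_0 = (5.2, 4.2) - (2, 6) = (3.2, -1.8).

Step 2 — sample covariance matrix, S[i,j] = (1/(n-1)) · Σ_k (x_{k,i} - mean_i) · (x_{k,j} - mean_j), divisor n-1 = 4:
  S[U,U] = ((2.8)·(2.8) + (-0.2)·(-0.2) + (-1.2)·(-1.2) + (-3.2)·(-3.2) + (1.8)·(1.8)) / 4 = 22.8/4 = 5.7
  S[U,V] = ((2.8)·(-1.2) + (-0.2)·(4.8) + (-1.2)·(-0.2) + (-3.2)·(-1.2) + (1.8)·(-2.2)) / 4 = -4.2/4 = -1.05
  S[V,V] = ((-1.2)·(-1.2) + (4.8)·(4.8) + (-0.2)·(-0.2) + (-1.2)·(-1.2) + (-2.2)·(-2.2)) / 4 = 30.8/4 = 7.7
  S = [[5.7, -1.05],
 [-1.05, 7.7]].

Step 3 — invert S. det(S) = 5.7·7.7 - (-1.05)² = 42.7875.
  S^{-1} = (1/det) · [[d, -b], [-b, a]] = [[0.18, 0.0245],
 [0.0245, 0.1332]].

Step 4 — quadratic form (x̄ - mu_0)^T · S^{-1} · (x̄ - mu_0):
  S^{-1} · (x̄ - mu_0) = (0.5317, -0.1613),
  (x̄ - mu_0)^T · [...] = (3.2)·(0.5317) + (-1.8)·(-0.1613) = 1.9917.

Step 5 — scale by n: T² = 5 · 1.9917 = 9.9585.

T² ≈ 9.9585


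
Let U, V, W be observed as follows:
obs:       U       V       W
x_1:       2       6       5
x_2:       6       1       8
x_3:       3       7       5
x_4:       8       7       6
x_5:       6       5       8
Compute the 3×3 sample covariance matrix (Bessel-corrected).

Step 1 — column means:
  mean(U) = (2 + 6 + 3 + 8 + 6) / 5 = 25/5 = 5
  mean(V) = (6 + 1 + 7 + 7 + 5) / 5 = 26/5 = 5.2
  mean(W) = (5 + 8 + 5 + 6 + 8) / 5 = 32/5 = 6.4

Step 2 — sample covariance S[i,j] = (1/(n-1)) · Σ_k (x_{k,i} - mean_i) · (x_{k,j} - mean_j), with n-1 = 4.
  S[U,U] = ((-3)·(-3) + (1)·(1) + (-2)·(-2) + (3)·(3) + (1)·(1)) / 4 = 24/4 = 6
  S[U,V] = ((-3)·(0.8) + (1)·(-4.2) + (-2)·(1.8) + (3)·(1.8) + (1)·(-0.2)) / 4 = -5/4 = -1.25
  S[U,W] = ((-3)·(-1.4) + (1)·(1.6) + (-2)·(-1.4) + (3)·(-0.4) + (1)·(1.6)) / 4 = 9/4 = 2.25
  S[V,V] = ((0.8)·(0.8) + (-4.2)·(-4.2) + (1.8)·(1.8) + (1.8)·(1.8) + (-0.2)·(-0.2)) / 4 = 24.8/4 = 6.2
  S[V,W] = ((0.8)·(-1.4) + (-4.2)·(1.6) + (1.8)·(-1.4) + (1.8)·(-0.4) + (-0.2)·(1.6)) / 4 = -11.4/4 = -2.85
  S[W,W] = ((-1.4)·(-1.4) + (1.6)·(1.6) + (-1.4)·(-1.4) + (-0.4)·(-0.4) + (1.6)·(1.6)) / 4 = 9.2/4 = 2.3

S is symmetric (S[j,i] = S[i,j]). Assembling:

S = [[6, -1.25, 2.25],
 [-1.25, 6.2, -2.85],
 [2.25, -2.85, 2.3]]


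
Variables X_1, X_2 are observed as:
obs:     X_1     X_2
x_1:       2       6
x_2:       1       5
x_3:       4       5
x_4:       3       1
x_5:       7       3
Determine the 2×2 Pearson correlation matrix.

Step 1 — column means:
  mean(X_1) = (2 + 1 + 4 + 3 + 7) / 5 = 17/5 = 3.4
  mean(X_2) = (6 + 5 + 5 + 1 + 3) / 5 = 20/5 = 4

Step 2 — sample variances and covariances s[i,j] = (1/(n-1)) · Σ_k (x_{k,i} - mean_i) · (x_{k,j} - mean_j), with n-1 = 4:
  s[X_1,X_1] = ((-1.4)·(-1.4) + (-2.4)·(-2.4) + (0.6)·(0.6) + (-0.4)·(-0.4) + (3.6)·(3.6)) / 4 = 21.2/4 = 5.3
  s[X_1,X_2] = ((-1.4)·(2) + (-2.4)·(1) + (0.6)·(1) + (-0.4)·(-3) + (3.6)·(-1)) / 4 = -7/4 = -1.75
  s[X_2,X_2] = ((2)·(2) + (1)·(1) + (1)·(1) + (-3)·(-3) + (-1)·(-1)) / 4 = 16/4 = 4
  Sample standard deviations s_i = √(s[i,i]):
  s(X_1) = √(5.3) = 2.3022
  s(X_2) = √(4) = 2

Step 3 — r_{ij} = s_{ij} / (s_i · s_j):
  r[X_1,X_1] = 1 (diagonal).
  r[X_1,X_2] = -1.75 / (2.3022 · 2) = -1.75 / 4.6043 = -0.3801
  r[X_2,X_2] = 1 (diagonal).

R is symmetric with unit diagonal. Assembling:

R = [[1, -0.3801],
 [-0.3801, 1]]


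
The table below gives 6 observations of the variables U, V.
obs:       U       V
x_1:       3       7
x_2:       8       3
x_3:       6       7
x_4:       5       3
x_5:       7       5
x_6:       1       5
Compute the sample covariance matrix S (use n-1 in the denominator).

Step 1 — column means:
  mean(U) = (3 + 8 + 6 + 5 + 7 + 1) / 6 = 30/6 = 5
  mean(V) = (7 + 3 + 7 + 3 + 5 + 5) / 6 = 30/6 = 5

Step 2 — sample covariance S[i,j] = (1/(n-1)) · Σ_k (x_{k,i} - mean_i) · (x_{k,j} - mean_j), with n-1 = 5.
  S[U,U] = ((-2)·(-2) + (3)·(3) + (1)·(1) + (0)·(0) + (2)·(2) + (-4)·(-4)) / 5 = 34/5 = 6.8
  S[U,V] = ((-2)·(2) + (3)·(-2) + (1)·(2) + (0)·(-2) + (2)·(0) + (-4)·(0)) / 5 = -8/5 = -1.6
  S[V,V] = ((2)·(2) + (-2)·(-2) + (2)·(2) + (-2)·(-2) + (0)·(0) + (0)·(0)) / 5 = 16/5 = 3.2

S is symmetric (S[j,i] = S[i,j]). Assembling:

S = [[6.8, -1.6],
 [-1.6, 3.2]]


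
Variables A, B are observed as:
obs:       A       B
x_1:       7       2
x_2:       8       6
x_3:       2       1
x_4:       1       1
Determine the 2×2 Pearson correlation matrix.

Step 1 — column means:
  mean(A) = (7 + 8 + 2 + 1) / 4 = 18/4 = 4.5
  mean(B) = (2 + 6 + 1 + 1) / 4 = 10/4 = 2.5

Step 2 — sample variances and covariances s[i,j] = (1/(n-1)) · Σ_k (x_{k,i} - mean_i) · (x_{k,j} - mean_j), with n-1 = 3:
  s[A,A] = ((2.5)·(2.5) + (3.5)·(3.5) + (-2.5)·(-2.5) + (-3.5)·(-3.5)) / 3 = 37/3 = 12.3333
  s[A,B] = ((2.5)·(-0.5) + (3.5)·(3.5) + (-2.5)·(-1.5) + (-3.5)·(-1.5)) / 3 = 20/3 = 6.6667
  s[B,B] = ((-0.5)·(-0.5) + (3.5)·(3.5) + (-1.5)·(-1.5) + (-1.5)·(-1.5)) / 3 = 17/3 = 5.6667
  Sample standard deviations s_i = √(s[i,i]):
  s(A) = √(12.3333) = 3.5119
  s(B) = √(5.6667) = 2.3805

Step 3 — r_{ij} = s_{ij} / (s_i · s_j):
  r[A,A] = 1 (diagonal).
  r[A,B] = 6.6667 / (3.5119 · 2.3805) = 6.6667 / 8.36 = 0.7975
  r[B,B] = 1 (diagonal).

R is symmetric with unit diagonal. Assembling:

R = [[1, 0.7975],
 [0.7975, 1]]


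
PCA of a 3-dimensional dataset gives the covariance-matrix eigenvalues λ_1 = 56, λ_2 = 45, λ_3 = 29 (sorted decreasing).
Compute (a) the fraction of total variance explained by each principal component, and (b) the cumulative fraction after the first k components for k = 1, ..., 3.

Step 1 — total variance = trace(Sigma) = Σ λ_i = 56 + 45 + 29 = 130.

Step 2 — fraction explained by component i = λ_i / Σ λ:
  PC1: 56/130 = 0.4308
  PC2: 45/130 = 0.3462
  PC3: 29/130 = 0.2231

Step 3 — cumulative fraction after k components = (λ_1 + ... + λ_k) / Σ λ:
  k = 1: 56/130 = 0.4308
  k = 2: (56 + 45)/130 = 101/130 = 0.7769
  k = 3: (56 + 45 + 29)/130 = 130/130 = 1

Summary (fraction, with percent):

explained: PC1 0.4308 (43.08%), PC2 0.3462 (34.62%), PC3 0.2231 (22.31%);  cumulative: 0.4308, 0.7769, 1


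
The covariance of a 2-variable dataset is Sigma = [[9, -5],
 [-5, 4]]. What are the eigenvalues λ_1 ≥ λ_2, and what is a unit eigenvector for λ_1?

Step 1 — characteristic polynomial of 2×2 Sigma:
  det(Sigma - λI) = λ² - trace · λ + det = 0.
  trace = 9 + 4 = 13, det = 9·4 - (-5)² = 11.
Step 2 — discriminant:
  Δ = trace² - 4·det = 169 - 44 = 125.
Step 3 — eigenvalues:
  λ = (trace ± √Δ)/2 = (13 ± 11.1803)/2,
  λ_1 = 12.0902,  λ_2 = 0.9098.

Step 4 — unit eigenvector for λ_1: solve (Sigma - λ_1 I)v = 0. First row:
  (9 - 12.0902)·v_x + (-5)·v_y = 0, i.e. (-3.0902)·v_x + (-5)·v_y = 0,
  so v ∝ (b, λ_1 - a) = (-5, 3.0902); multiply by -1 so the first entry is positive: u = (5, -3.0902).
  ||u|| = √((5)² + (-3.0902)²) = √(34.5492) ≈ 5.8779,
  v_1 = u/||u|| ≈ (0.8507, -0.5257) (||v_1|| = 1).

λ_1 = 12.0902,  λ_2 = 0.9098;  v_1 ≈ (0.8507, -0.5257)


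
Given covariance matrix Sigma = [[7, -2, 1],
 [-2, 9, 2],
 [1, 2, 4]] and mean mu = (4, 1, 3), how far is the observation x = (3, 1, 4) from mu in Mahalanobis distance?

Step 1 — centre the observation: (x - mu) = (-1, 0, 1).

Step 2 — invert Sigma (cofactor / det for 3×3, or solve directly):
  Sigma^{-1} = [[0.1675, 0.0524, -0.0681],
 [0.0524, 0.1414, -0.0838],
 [-0.0681, -0.0838, 0.3089]].

Step 3 — form the quadratic (x - mu)^T · Sigma^{-1} · (x - mu):
  Sigma^{-1} · (x - mu) = (-0.2356, -0.1361, 0.377).
  (x - mu)^T · [Sigma^{-1} · (x - mu)] = (-1)·(-0.2356) + (0)·(-0.1361) + (1)·(0.377) = 0.6126.

Step 4 — take square root: d = √(0.6126) ≈ 0.7827.

d(x, mu) = √(0.6126) ≈ 0.7827


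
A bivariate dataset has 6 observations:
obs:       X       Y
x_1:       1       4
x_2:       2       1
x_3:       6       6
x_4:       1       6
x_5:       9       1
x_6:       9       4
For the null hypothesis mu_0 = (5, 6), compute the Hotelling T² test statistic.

Step 1 — sample mean vector:
  mean(X) = (1 + 2 + 6 + 1 + 9 + 9) / 6 = 28/6 = 4.6667
  mean(Y) = (4 + 1 + 6 + 6 + 1 + 4) / 6 = 22/6 = 3.6667
  x̄ = (4.6667, 3.6667),  deviation x̄ - mu_0 = (4.6667, 3.6667) - (5, 6) = (-0.3333, -2.3333).

Step 2 — sample covariance matrix, S[i,j] = (1/(n-1)) · Σ_k (x_{k,i} - mean_i) · (x_{k,j} - mean_j), divisor n-1 = 5:
  S[X,X] = ((-3.6667)·(-3.6667) + (-2.6667)·(-2.6667) + (1.3333)·(1.3333) + (-3.6667)·(-3.6667) + (4.3333)·(4.3333) + (4.3333)·(4.3333)) / 5 = 73.3333/5 = 14.6667
  S[X,Y] = ((-3.6667)·(0.3333) + (-2.6667)·(-2.6667) + (1.3333)·(2.3333) + (-3.6667)·(2.3333) + (4.3333)·(-2.6667) + (4.3333)·(0.3333)) / 5 = -9.6667/5 = -1.9333
  S[Y,Y] = ((0.3333)·(0.3333) + (-2.6667)·(-2.6667) + (2.3333)·(2.3333) + (2.3333)·(2.3333) + (-2.6667)·(-2.6667) + (0.3333)·(0.3333)) / 5 = 25.3333/5 = 5.0667
  S = [[14.6667, -1.9333],
 [-1.9333, 5.0667]].

Step 3 — invert S. det(S) = 14.6667·5.0667 - (-1.9333)² = 70.5733.
  S^{-1} = (1/det) · [[d, -b], [-b, a]] = [[0.0718, 0.0274],
 [0.0274, 0.2078]].

Step 4 — quadratic form (x̄ - mu_0)^T · S^{-1} · (x̄ - mu_0):
  S^{-1} · (x̄ - mu_0) = (-0.0879, -0.494),
  (x̄ - mu_0)^T · [...] = (-0.3333)·(-0.0879) + (-2.3333)·(-0.494) = 1.1821.

Step 5 — scale by n: T² = 6 · 1.1821 = 7.0924.

T² ≈ 7.0924


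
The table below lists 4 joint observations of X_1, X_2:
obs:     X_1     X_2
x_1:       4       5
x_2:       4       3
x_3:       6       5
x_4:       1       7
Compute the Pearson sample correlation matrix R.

Step 1 — column means:
  mean(X_1) = (4 + 4 + 6 + 1) / 4 = 15/4 = 3.75
  mean(X_2) = (5 + 3 + 5 + 7) / 4 = 20/4 = 5

Step 2 — sample variances and covariances s[i,j] = (1/(n-1)) · Σ_k (x_{k,i} - mean_i) · (x_{k,j} - mean_j), with n-1 = 3:
  s[X_1,X_1] = ((0.25)·(0.25) + (0.25)·(0.25) + (2.25)·(2.25) + (-2.75)·(-2.75)) / 3 = 12.75/3 = 4.25
  s[X_1,X_2] = ((0.25)·(0) + (0.25)·(-2) + (2.25)·(0) + (-2.75)·(2)) / 3 = -6/3 = -2
  s[X_2,X_2] = ((0)·(0) + (-2)·(-2) + (0)·(0) + (2)·(2)) / 3 = 8/3 = 2.6667
  Sample standard deviations s_i = √(s[i,i]):
  s(X_1) = √(4.25) = 2.0616
  s(X_2) = √(2.6667) = 1.633

Step 3 — r_{ij} = s_{ij} / (s_i · s_j):
  r[X_1,X_1] = 1 (diagonal).
  r[X_1,X_2] = -2 / (2.0616 · 1.633) = -2 / 3.3665 = -0.5941
  r[X_2,X_2] = 1 (diagonal).

R is symmetric with unit diagonal. Assembling:

R = [[1, -0.5941],
 [-0.5941, 1]]


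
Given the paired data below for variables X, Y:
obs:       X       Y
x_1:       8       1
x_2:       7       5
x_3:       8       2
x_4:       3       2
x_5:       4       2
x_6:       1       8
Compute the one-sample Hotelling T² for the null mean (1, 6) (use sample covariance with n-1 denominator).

Step 1 — sample mean vector:
  mean(X) = (8 + 7 + 8 + 3 + 4 + 1) / 6 = 31/6 = 5.1667
  mean(Y) = (1 + 5 + 2 + 2 + 2 + 8) / 6 = 20/6 = 3.3333
  x̄ = (5.1667, 3.3333),  deviation x̄ - mu_0 = (5.1667, 3.3333) - (1, 6) = (4.1667, -2.6667).

Step 2 — sample covariance matrix, S[i,j] = (1/(n-1)) · Σ_k (x_{k,i} - mean_i) · (x_{k,j} - mean_j), divisor n-1 = 5:
  S[X,X] = ((2.8333)·(2.8333) + (1.8333)·(1.8333) + (2.8333)·(2.8333) + (-2.1667)·(-2.1667) + (-1.1667)·(-1.1667) + (-4.1667)·(-4.1667)) / 5 = 42.8333/5 = 8.5667
  S[X,Y] = ((2.8333)·(-2.3333) + (1.8333)·(1.6667) + (2.8333)·(-1.3333) + (-2.1667)·(-1.3333) + (-1.1667)·(-1.3333) + (-4.1667)·(4.6667)) / 5 = -22.3333/5 = -4.4667
  S[Y,Y] = ((-2.3333)·(-2.3333) + (1.6667)·(1.6667) + (-1.3333)·(-1.3333) + (-1.3333)·(-1.3333) + (-1.3333)·(-1.3333) + (4.6667)·(4.6667)) / 5 = 35.3333/5 = 7.0667
  S = [[8.5667, -4.4667],
 [-4.4667, 7.0667]].

Step 3 — invert S. det(S) = 8.5667·7.0667 - (-4.4667)² = 40.5867.
  S^{-1} = (1/det) · [[d, -b], [-b, a]] = [[0.1741, 0.1101],
 [0.1101, 0.2111]].

Step 4 — quadratic form (x̄ - mu_0)^T · S^{-1} · (x̄ - mu_0):
  S^{-1} · (x̄ - mu_0) = (0.432, -0.1043),
  (x̄ - mu_0)^T · [...] = (4.1667)·(0.432) + (-2.6667)·(-0.1043) = 2.0781.

Step 5 — scale by n: T² = 6 · 2.0781 = 12.4688.

T² ≈ 12.4688


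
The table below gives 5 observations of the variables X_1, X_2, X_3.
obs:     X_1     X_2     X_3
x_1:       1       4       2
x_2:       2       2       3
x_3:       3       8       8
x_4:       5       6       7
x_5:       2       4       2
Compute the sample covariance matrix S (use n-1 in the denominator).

Step 1 — column means:
  mean(X_1) = (1 + 2 + 3 + 5 + 2) / 5 = 13/5 = 2.6
  mean(X_2) = (4 + 2 + 8 + 6 + 4) / 5 = 24/5 = 4.8
  mean(X_3) = (2 + 3 + 8 + 7 + 2) / 5 = 22/5 = 4.4

Step 2 — sample covariance S[i,j] = (1/(n-1)) · Σ_k (x_{k,i} - mean_i) · (x_{k,j} - mean_j), with n-1 = 4.
  S[X_1,X_1] = ((-1.6)·(-1.6) + (-0.6)·(-0.6) + (0.4)·(0.4) + (2.4)·(2.4) + (-0.6)·(-0.6)) / 4 = 9.2/4 = 2.3
  S[X_1,X_2] = ((-1.6)·(-0.8) + (-0.6)·(-2.8) + (0.4)·(3.2) + (2.4)·(1.2) + (-0.6)·(-0.8)) / 4 = 7.6/4 = 1.9
  S[X_1,X_3] = ((-1.6)·(-2.4) + (-0.6)·(-1.4) + (0.4)·(3.6) + (2.4)·(2.6) + (-0.6)·(-2.4)) / 4 = 13.8/4 = 3.45
  S[X_2,X_2] = ((-0.8)·(-0.8) + (-2.8)·(-2.8) + (3.2)·(3.2) + (1.2)·(1.2) + (-0.8)·(-0.8)) / 4 = 20.8/4 = 5.2
  S[X_2,X_3] = ((-0.8)·(-2.4) + (-2.8)·(-1.4) + (3.2)·(3.6) + (1.2)·(2.6) + (-0.8)·(-2.4)) / 4 = 22.4/4 = 5.6
  S[X_3,X_3] = ((-2.4)·(-2.4) + (-1.4)·(-1.4) + (3.6)·(3.6) + (2.6)·(2.6) + (-2.4)·(-2.4)) / 4 = 33.2/4 = 8.3

S is symmetric (S[j,i] = S[i,j]). Assembling:

S = [[2.3, 1.9, 3.45],
 [1.9, 5.2, 5.6],
 [3.45, 5.6, 8.3]]


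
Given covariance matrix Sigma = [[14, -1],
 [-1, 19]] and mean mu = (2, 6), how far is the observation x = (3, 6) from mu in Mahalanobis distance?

Step 1 — centre the observation: (x - mu) = (1, 0).

Step 2 — invert Sigma. det(Sigma) = 14·19 - (-1)² = 265.
  Sigma^{-1} = (1/det) · [[d, -b], [-b, a]] = [[0.0717, 0.0038],
 [0.0038, 0.0528]].

Step 3 — form the quadratic (x - mu)^T · Sigma^{-1} · (x - mu):
  Sigma^{-1} · (x - mu) = (0.0717, 0.0038).
  (x - mu)^T · [Sigma^{-1} · (x - mu)] = (1)·(0.0717) + (0)·(0.0038) = 0.0717.

Step 4 — take square root: d = √(0.0717) ≈ 0.2678.

d(x, mu) = √(0.0717) ≈ 0.2678


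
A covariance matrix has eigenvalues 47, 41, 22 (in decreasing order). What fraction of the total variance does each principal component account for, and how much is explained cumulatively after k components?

Step 1 — total variance = trace(Sigma) = Σ λ_i = 47 + 41 + 22 = 110.

Step 2 — fraction explained by component i = λ_i / Σ λ:
  PC1: 47/110 = 0.4273
  PC2: 41/110 = 0.3727
  PC3: 22/110 = 0.2

Step 3 — cumulative fraction after k components = (λ_1 + ... + λ_k) / Σ λ:
  k = 1: 47/110 = 0.4273
  k = 2: (47 + 41)/110 = 88/110 = 0.8
  k = 3: (47 + 41 + 22)/110 = 110/110 = 1

Summary (fraction, with percent):

explained: PC1 0.4273 (42.73%), PC2 0.3727 (37.27%), PC3 0.2 (20%);  cumulative: 0.4273, 0.8, 1


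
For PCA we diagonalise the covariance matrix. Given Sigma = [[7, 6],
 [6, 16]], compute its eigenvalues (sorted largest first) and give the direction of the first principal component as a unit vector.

Step 1 — characteristic polynomial of 2×2 Sigma:
  det(Sigma - λI) = λ² - trace · λ + det = 0.
  trace = 7 + 16 = 23, det = 7·16 - (6)² = 76.
Step 2 — discriminant:
  Δ = trace² - 4·det = 529 - 304 = 225.
Step 3 — eigenvalues:
  λ = (trace ± √Δ)/2 = (23 ± 15)/2,
  λ_1 = 19,  λ_2 = 4.

Step 4 — unit eigenvector for λ_1: solve (Sigma - λ_1 I)v = 0. First row:
  (7 - 19)·v_x + (6)·v_y = 0, i.e. (-12)·v_x + (6)·v_y = 0,
  so v ∝ (b, λ_1 - a) = (6, 12) = u.
  ||u|| = √((6)² + (12)²) = √(180) ≈ 13.4164,
  v_1 = u/||u|| ≈ (0.4472, 0.8944) (||v_1|| = 1).

λ_1 = 19,  λ_2 = 4;  v_1 ≈ (0.4472, 0.8944)


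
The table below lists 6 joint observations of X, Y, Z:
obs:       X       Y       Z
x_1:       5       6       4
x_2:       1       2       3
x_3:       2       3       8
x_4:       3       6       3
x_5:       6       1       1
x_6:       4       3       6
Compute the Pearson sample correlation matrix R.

Step 1 — column means:
  mean(X) = (5 + 1 + 2 + 3 + 6 + 4) / 6 = 21/6 = 3.5
  mean(Y) = (6 + 2 + 3 + 6 + 1 + 3) / 6 = 21/6 = 3.5
  mean(Z) = (4 + 3 + 8 + 3 + 1 + 6) / 6 = 25/6 = 4.1667

Step 2 — sample variances and covariances s[i,j] = (1/(n-1)) · Σ_k (x_{k,i} - mean_i) · (x_{k,j} - mean_j), with n-1 = 5:
  s[X,X] = ((1.5)·(1.5) + (-2.5)·(-2.5) + (-1.5)·(-1.5) + (-0.5)·(-0.5) + (2.5)·(2.5) + (0.5)·(0.5)) / 5 = 17.5/5 = 3.5
  s[X,Y] = ((1.5)·(2.5) + (-2.5)·(-1.5) + (-1.5)·(-0.5) + (-0.5)·(2.5) + (2.5)·(-2.5) + (0.5)·(-0.5)) / 5 = 0.5/5 = 0.1
  s[X,Z] = ((1.5)·(-0.1667) + (-2.5)·(-1.1667) + (-1.5)·(3.8333) + (-0.5)·(-1.1667) + (2.5)·(-3.1667) + (0.5)·(1.8333)) / 5 = -9.5/5 = -1.9
  s[Y,Y] = ((2.5)·(2.5) + (-1.5)·(-1.5) + (-0.5)·(-0.5) + (2.5)·(2.5) + (-2.5)·(-2.5) + (-0.5)·(-0.5)) / 5 = 21.5/5 = 4.3
  s[Y,Z] = ((2.5)·(-0.1667) + (-1.5)·(-1.1667) + (-0.5)·(3.8333) + (2.5)·(-1.1667) + (-2.5)·(-3.1667) + (-0.5)·(1.8333)) / 5 = 3.5/5 = 0.7
  s[Z,Z] = ((-0.1667)·(-0.1667) + (-1.1667)·(-1.1667) + (3.8333)·(3.8333) + (-1.1667)·(-1.1667) + (-3.1667)·(-3.1667) + (1.8333)·(1.8333)) / 5 = 30.8333/5 = 6.1667
  Sample standard deviations s_i = √(s[i,i]):
  s(X) = √(3.5) = 1.8708
  s(Y) = √(4.3) = 2.0736
  s(Z) = √(6.1667) = 2.4833

Step 3 — r_{ij} = s_{ij} / (s_i · s_j):
  r[X,X] = 1 (diagonal).
  r[X,Y] = 0.1 / (1.8708 · 2.0736) = 0.1 / 3.8794 = 0.0258
  r[X,Z] = -1.9 / (1.8708 · 2.4833) = -1.9 / 4.6458 = -0.409
  r[Y,Y] = 1 (diagonal).
  r[Y,Z] = 0.7 / (2.0736 · 2.4833) = 0.7 / 5.1494 = 0.1359
  r[Z,Z] = 1 (diagonal).

R is symmetric with unit diagonal. Assembling:

R = [[1, 0.0258, -0.409],
 [0.0258, 1, 0.1359],
 [-0.409, 0.1359, 1]]


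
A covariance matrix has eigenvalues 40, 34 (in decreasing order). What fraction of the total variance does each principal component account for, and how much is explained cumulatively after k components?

Step 1 — total variance = trace(Sigma) = Σ λ_i = 40 + 34 = 74.

Step 2 — fraction explained by component i = λ_i / Σ λ:
  PC1: 40/74 = 0.5405
  PC2: 34/74 = 0.4595

Step 3 — cumulative fraction after k components = (λ_1 + ... + λ_k) / Σ λ:
  k = 1: 40/74 = 0.5405
  k = 2: (40 + 34)/74 = 74/74 = 1

Summary (fraction, with percent):

explained: PC1 0.5405 (54.05%), PC2 0.4595 (45.95%);  cumulative: 0.5405, 1


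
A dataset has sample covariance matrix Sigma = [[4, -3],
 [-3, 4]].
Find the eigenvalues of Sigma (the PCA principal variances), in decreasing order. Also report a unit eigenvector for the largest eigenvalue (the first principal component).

Step 1 — characteristic polynomial of 2×2 Sigma:
  det(Sigma - λI) = λ² - trace · λ + det = 0.
  trace = 4 + 4 = 8, det = 4·4 - (-3)² = 7.
Step 2 — discriminant:
  Δ = trace² - 4·det = 64 - 28 = 36.
Step 3 — eigenvalues:
  λ = (trace ± √Δ)/2 = (8 ± 6)/2,
  λ_1 = 7,  λ_2 = 1.

Step 4 — unit eigenvector for λ_1: solve (Sigma - λ_1 I)v = 0. First row:
  (4 - 7)·v_x + (-3)·v_y = 0, i.e. (-3)·v_x + (-3)·v_y = 0,
  so v ∝ (b, λ_1 - a) = (-3, 3); multiply by -1 so the first entry is positive: u = (3, -3).
  ||u|| = √((3)² + (-3)²) = √(18) ≈ 4.2426,
  v_1 = u/||u|| ≈ (0.7071, -0.7071) (||v_1|| = 1).

λ_1 = 7,  λ_2 = 1;  v_1 ≈ (0.7071, -0.7071)


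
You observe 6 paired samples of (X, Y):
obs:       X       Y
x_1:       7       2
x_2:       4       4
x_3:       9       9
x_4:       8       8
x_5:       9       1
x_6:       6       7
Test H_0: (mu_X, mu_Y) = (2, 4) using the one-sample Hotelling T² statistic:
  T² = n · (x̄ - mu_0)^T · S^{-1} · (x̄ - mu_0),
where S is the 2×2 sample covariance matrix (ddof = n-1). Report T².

Step 1 — sample mean vector:
  mean(X) = (7 + 4 + 9 + 8 + 9 + 6) / 6 = 43/6 = 7.1667
  mean(Y) = (2 + 4 + 9 + 8 + 1 + 7) / 6 = 31/6 = 5.1667
  x̄ = (7.1667, 5.1667),  deviation x̄ - mu_0 = (7.1667, 5.1667) - (2, 4) = (5.1667, 1.1667).

Step 2 — sample covariance matrix, S[i,j] = (1/(n-1)) · Σ_k (x_{k,i} - mean_i) · (x_{k,j} - mean_j), divisor n-1 = 5:
  S[X,X] = ((-0.1667)·(-0.1667) + (-3.1667)·(-3.1667) + (1.8333)·(1.8333) + (0.8333)·(0.8333) + (1.8333)·(1.8333) + (-1.1667)·(-1.1667)) / 5 = 18.8333/5 = 3.7667
  S[X,Y] = ((-0.1667)·(-3.1667) + (-3.1667)·(-1.1667) + (1.8333)·(3.8333) + (0.8333)·(2.8333) + (1.8333)·(-4.1667) + (-1.1667)·(1.8333)) / 5 = 3.8333/5 = 0.7667
  S[Y,Y] = ((-3.1667)·(-3.1667) + (-1.1667)·(-1.1667) + (3.8333)·(3.8333) + (2.8333)·(2.8333) + (-4.1667)·(-4.1667) + (1.8333)·(1.8333)) / 5 = 54.8333/5 = 10.9667
  S = [[3.7667, 0.7667],
 [0.7667, 10.9667]].

Step 3 — invert S. det(S) = 3.7667·10.9667 - (0.7667)² = 40.72.
  S^{-1} = (1/det) · [[d, -b], [-b, a]] = [[0.2693, -0.0188],
 [-0.0188, 0.0925]].

Step 4 — quadratic form (x̄ - mu_0)^T · S^{-1} · (x̄ - mu_0):
  S^{-1} · (x̄ - mu_0) = (1.3695, 0.0106),
  (x̄ - mu_0)^T · [...] = (5.1667)·(1.3695) + (1.1667)·(0.0106) = 7.0882.

Step 5 — scale by n: T² = 6 · 7.0882 = 42.5295.

T² ≈ 42.5295


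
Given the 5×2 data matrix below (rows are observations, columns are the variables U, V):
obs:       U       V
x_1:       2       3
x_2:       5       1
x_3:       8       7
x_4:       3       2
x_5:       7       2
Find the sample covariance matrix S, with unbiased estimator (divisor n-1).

Step 1 — column means:
  mean(U) = (2 + 5 + 8 + 3 + 7) / 5 = 25/5 = 5
  mean(V) = (3 + 1 + 7 + 2 + 2) / 5 = 15/5 = 3

Step 2 — sample covariance S[i,j] = (1/(n-1)) · Σ_k (x_{k,i} - mean_i) · (x_{k,j} - mean_j), with n-1 = 4.
  S[U,U] = ((-3)·(-3) + (0)·(0) + (3)·(3) + (-2)·(-2) + (2)·(2)) / 4 = 26/4 = 6.5
  S[U,V] = ((-3)·(0) + (0)·(-2) + (3)·(4) + (-2)·(-1) + (2)·(-1)) / 4 = 12/4 = 3
  S[V,V] = ((0)·(0) + (-2)·(-2) + (4)·(4) + (-1)·(-1) + (-1)·(-1)) / 4 = 22/4 = 5.5

S is symmetric (S[j,i] = S[i,j]). Assembling:

S = [[6.5, 3],
 [3, 5.5]]


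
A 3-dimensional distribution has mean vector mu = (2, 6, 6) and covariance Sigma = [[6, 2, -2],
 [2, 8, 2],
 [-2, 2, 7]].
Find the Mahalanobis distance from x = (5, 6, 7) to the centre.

Step 1 — centre the observation: (x - mu) = (3, 0, 1).

Step 2 — invert Sigma (cofactor / det for 3×3, or solve directly):
  Sigma^{-1} = [[0.2203, -0.0763, 0.0847],
 [-0.0763, 0.161, -0.0678],
 [0.0847, -0.0678, 0.1864]].

Step 3 — form the quadratic (x - mu)^T · Sigma^{-1} · (x - mu):
  Sigma^{-1} · (x - mu) = (0.7458, -0.2966, 0.4407).
  (x - mu)^T · [Sigma^{-1} · (x - mu)] = (3)·(0.7458) + (0)·(-0.2966) + (1)·(0.4407) = 2.678.

Step 4 — take square root: d = √(2.678) ≈ 1.6364.

d(x, mu) = √(2.678) ≈ 1.6364


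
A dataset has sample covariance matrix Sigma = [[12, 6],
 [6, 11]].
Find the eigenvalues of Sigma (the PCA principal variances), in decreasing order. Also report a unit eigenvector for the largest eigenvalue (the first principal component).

Step 1 — characteristic polynomial of 2×2 Sigma:
  det(Sigma - λI) = λ² - trace · λ + det = 0.
  trace = 12 + 11 = 23, det = 12·11 - (6)² = 96.
Step 2 — discriminant:
  Δ = trace² - 4·det = 529 - 384 = 145.
Step 3 — eigenvalues:
  λ = (trace ± √Δ)/2 = (23 ± 12.0416)/2,
  λ_1 = 17.5208,  λ_2 = 5.4792.

Step 4 — unit eigenvector for λ_1: solve (Sigma - λ_1 I)v = 0. First row:
  (12 - 17.5208)·v_x + (6)·v_y = 0, i.e. (-5.5208)·v_x + (6)·v_y = 0,
  so v ∝ (b, λ_1 - a) = (6, 5.5208) = u.
  ||u|| = √((6)² + (5.5208)²) = √(66.4792) ≈ 8.1535,
  v_1 = u/||u|| ≈ (0.7359, 0.6771) (||v_1|| = 1).

λ_1 = 17.5208,  λ_2 = 5.4792;  v_1 ≈ (0.7359, 0.6771)


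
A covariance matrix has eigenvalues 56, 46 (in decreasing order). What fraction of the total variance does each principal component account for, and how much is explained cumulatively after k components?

Step 1 — total variance = trace(Sigma) = Σ λ_i = 56 + 46 = 102.

Step 2 — fraction explained by component i = λ_i / Σ λ:
  PC1: 56/102 = 0.549
  PC2: 46/102 = 0.451

Step 3 — cumulative fraction after k components = (λ_1 + ... + λ_k) / Σ λ:
  k = 1: 56/102 = 0.549
  k = 2: (56 + 46)/102 = 102/102 = 1

Summary (fraction, with percent):

explained: PC1 0.549 (54.9%), PC2 0.451 (45.1%);  cumulative: 0.549, 1


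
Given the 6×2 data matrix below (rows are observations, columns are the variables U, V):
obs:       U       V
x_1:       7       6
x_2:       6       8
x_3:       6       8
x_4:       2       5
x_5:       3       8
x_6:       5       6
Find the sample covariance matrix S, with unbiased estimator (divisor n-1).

Step 1 — column means:
  mean(U) = (7 + 6 + 6 + 2 + 3 + 5) / 6 = 29/6 = 4.8333
  mean(V) = (6 + 8 + 8 + 5 + 8 + 6) / 6 = 41/6 = 6.8333

Step 2 — sample covariance S[i,j] = (1/(n-1)) · Σ_k (x_{k,i} - mean_i) · (x_{k,j} - mean_j), with n-1 = 5.
  S[U,U] = ((2.1667)·(2.1667) + (1.1667)·(1.1667) + (1.1667)·(1.1667) + (-2.8333)·(-2.8333) + (-1.8333)·(-1.8333) + (0.1667)·(0.1667)) / 5 = 18.8333/5 = 3.7667
  S[U,V] = ((2.1667)·(-0.8333) + (1.1667)·(1.1667) + (1.1667)·(1.1667) + (-2.8333)·(-1.8333) + (-1.8333)·(1.1667) + (0.1667)·(-0.8333)) / 5 = 3.8333/5 = 0.7667
  S[V,V] = ((-0.8333)·(-0.8333) + (1.1667)·(1.1667) + (1.1667)·(1.1667) + (-1.8333)·(-1.8333) + (1.1667)·(1.1667) + (-0.8333)·(-0.8333)) / 5 = 8.8333/5 = 1.7667

S is symmetric (S[j,i] = S[i,j]). Assembling:

S = [[3.7667, 0.7667],
 [0.7667, 1.7667]]


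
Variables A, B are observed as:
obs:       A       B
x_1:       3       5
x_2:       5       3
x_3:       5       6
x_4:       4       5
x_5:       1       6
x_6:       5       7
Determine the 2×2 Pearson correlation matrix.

Step 1 — column means:
  mean(A) = (3 + 5 + 5 + 4 + 1 + 5) / 6 = 23/6 = 3.8333
  mean(B) = (5 + 3 + 6 + 5 + 6 + 7) / 6 = 32/6 = 5.3333

Step 2 — sample variances and covariances s[i,j] = (1/(n-1)) · Σ_k (x_{k,i} - mean_i) · (x_{k,j} - mean_j), with n-1 = 5:
  s[A,A] = ((-0.8333)·(-0.8333) + (1.1667)·(1.1667) + (1.1667)·(1.1667) + (0.1667)·(0.1667) + (-2.8333)·(-2.8333) + (1.1667)·(1.1667)) / 5 = 12.8333/5 = 2.5667
  s[A,B] = ((-0.8333)·(-0.3333) + (1.1667)·(-2.3333) + (1.1667)·(0.6667) + (0.1667)·(-0.3333) + (-2.8333)·(0.6667) + (1.1667)·(1.6667)) / 5 = -1.6667/5 = -0.3333
  s[B,B] = ((-0.3333)·(-0.3333) + (-2.3333)·(-2.3333) + (0.6667)·(0.6667) + (-0.3333)·(-0.3333) + (0.6667)·(0.6667) + (1.6667)·(1.6667)) / 5 = 9.3333/5 = 1.8667
  Sample standard deviations s_i = √(s[i,i]):
  s(A) = √(2.5667) = 1.6021
  s(B) = √(1.8667) = 1.3663

Step 3 — r_{ij} = s_{ij} / (s_i · s_j):
  r[A,A] = 1 (diagonal).
  r[A,B] = -0.3333 / (1.6021 · 1.3663) = -0.3333 / 2.1889 = -0.1523
  r[B,B] = 1 (diagonal).

R is symmetric with unit diagonal. Assembling:

R = [[1, -0.1523],
 [-0.1523, 1]]


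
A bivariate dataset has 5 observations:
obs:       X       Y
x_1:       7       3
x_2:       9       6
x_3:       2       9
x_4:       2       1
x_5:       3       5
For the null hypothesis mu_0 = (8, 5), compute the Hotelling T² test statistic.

Step 1 — sample mean vector:
  mean(X) = (7 + 9 + 2 + 2 + 3) / 5 = 23/5 = 4.6
  mean(Y) = (3 + 6 + 9 + 1 + 5) / 5 = 24/5 = 4.8
  x̄ = (4.6, 4.8),  deviation x̄ - mu_0 = (4.6, 4.8) - (8, 5) = (-3.4, -0.2).

Step 2 — sample covariance matrix, S[i,j] = (1/(n-1)) · Σ_k (x_{k,i} - mean_i) · (x_{k,j} - mean_j), divisor n-1 = 4:
  S[X,X] = ((2.4)·(2.4) + (4.4)·(4.4) + (-2.6)·(-2.6) + (-2.6)·(-2.6) + (-1.6)·(-1.6)) / 4 = 41.2/4 = 10.3
  S[X,Y] = ((2.4)·(-1.8) + (4.4)·(1.2) + (-2.6)·(4.2) + (-2.6)·(-3.8) + (-1.6)·(0.2)) / 4 = -0.4/4 = -0.1
  S[Y,Y] = ((-1.8)·(-1.8) + (1.2)·(1.2) + (4.2)·(4.2) + (-3.8)·(-3.8) + (0.2)·(0.2)) / 4 = 36.8/4 = 9.2
  S = [[10.3, -0.1],
 [-0.1, 9.2]].

Step 3 — invert S. det(S) = 10.3·9.2 - (-0.1)² = 94.75.
  S^{-1} = (1/det) · [[d, -b], [-b, a]] = [[0.0971, 0.0011],
 [0.0011, 0.1087]].

Step 4 — quadratic form (x̄ - mu_0)^T · S^{-1} · (x̄ - mu_0):
  S^{-1} · (x̄ - mu_0) = (-0.3303, -0.0253),
  (x̄ - mu_0)^T · [...] = (-3.4)·(-0.3303) + (-0.2)·(-0.0253) = 1.1282.

Step 5 — scale by n: T² = 5 · 1.1282 = 5.6412.

T² ≈ 5.6412


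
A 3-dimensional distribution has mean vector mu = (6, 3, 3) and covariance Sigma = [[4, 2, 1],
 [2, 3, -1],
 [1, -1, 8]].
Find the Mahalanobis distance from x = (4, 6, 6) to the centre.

Step 1 — centre the observation: (x - mu) = (-2, 3, 3).

Step 2 — invert Sigma (cofactor / det for 3×3, or solve directly):
  Sigma^{-1} = [[0.434, -0.3208, -0.0943],
 [-0.3208, 0.5849, 0.1132],
 [-0.0943, 0.1132, 0.1509]].

Step 3 — form the quadratic (x - mu)^T · Sigma^{-1} · (x - mu):
  Sigma^{-1} · (x - mu) = (-2.1132, 2.7358, 0.9811).
  (x - mu)^T · [Sigma^{-1} · (x - mu)] = (-2)·(-2.1132) + (3)·(2.7358) + (3)·(0.9811) = 15.3774.

Step 4 — take square root: d = √(15.3774) ≈ 3.9214.

d(x, mu) = √(15.3774) ≈ 3.9214


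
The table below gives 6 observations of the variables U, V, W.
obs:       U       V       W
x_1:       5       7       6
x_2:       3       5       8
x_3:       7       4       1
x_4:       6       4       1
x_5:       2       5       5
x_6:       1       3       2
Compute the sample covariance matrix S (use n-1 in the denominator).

Step 1 — column means:
  mean(U) = (5 + 3 + 7 + 6 + 2 + 1) / 6 = 24/6 = 4
  mean(V) = (7 + 5 + 4 + 4 + 5 + 3) / 6 = 28/6 = 4.6667
  mean(W) = (6 + 8 + 1 + 1 + 5 + 2) / 6 = 23/6 = 3.8333

Step 2 — sample covariance S[i,j] = (1/(n-1)) · Σ_k (x_{k,i} - mean_i) · (x_{k,j} - mean_j), with n-1 = 5.
  S[U,U] = ((1)·(1) + (-1)·(-1) + (3)·(3) + (2)·(2) + (-2)·(-2) + (-3)·(-3)) / 5 = 28/5 = 5.6
  S[U,V] = ((1)·(2.3333) + (-1)·(0.3333) + (3)·(-0.6667) + (2)·(-0.6667) + (-2)·(0.3333) + (-3)·(-1.6667)) / 5 = 3/5 = 0.6
  S[U,W] = ((1)·(2.1667) + (-1)·(4.1667) + (3)·(-2.8333) + (2)·(-2.8333) + (-2)·(1.1667) + (-3)·(-1.8333)) / 5 = -13/5 = -2.6
  S[V,V] = ((2.3333)·(2.3333) + (0.3333)·(0.3333) + (-0.6667)·(-0.6667) + (-0.6667)·(-0.6667) + (0.3333)·(0.3333) + (-1.6667)·(-1.6667)) / 5 = 9.3333/5 = 1.8667
  S[V,W] = ((2.3333)·(2.1667) + (0.3333)·(4.1667) + (-0.6667)·(-2.8333) + (-0.6667)·(-2.8333) + (0.3333)·(1.1667) + (-1.6667)·(-1.8333)) / 5 = 13.6667/5 = 2.7333
  S[W,W] = ((2.1667)·(2.1667) + (4.1667)·(4.1667) + (-2.8333)·(-2.8333) + (-2.8333)·(-2.8333) + (1.1667)·(1.1667) + (-1.8333)·(-1.8333)) / 5 = 42.8333/5 = 8.5667

S is symmetric (S[j,i] = S[i,j]). Assembling:

S = [[5.6, 0.6, -2.6],
 [0.6, 1.8667, 2.7333],
 [-2.6, 2.7333, 8.5667]]


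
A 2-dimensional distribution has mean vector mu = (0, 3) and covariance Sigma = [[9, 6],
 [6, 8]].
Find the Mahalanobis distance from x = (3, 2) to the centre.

Step 1 — centre the observation: (x - mu) = (3, -1).

Step 2 — invert Sigma. det(Sigma) = 9·8 - (6)² = 36.
  Sigma^{-1} = (1/det) · [[d, -b], [-b, a]] = [[0.2222, -0.1667],
 [-0.1667, 0.25]].

Step 3 — form the quadratic (x - mu)^T · Sigma^{-1} · (x - mu):
  Sigma^{-1} · (x - mu) = (0.8333, -0.75).
  (x - mu)^T · [Sigma^{-1} · (x - mu)] = (3)·(0.8333) + (-1)·(-0.75) = 3.25.

Step 4 — take square root: d = √(3.25) ≈ 1.8028.

d(x, mu) = √(3.25) ≈ 1.8028


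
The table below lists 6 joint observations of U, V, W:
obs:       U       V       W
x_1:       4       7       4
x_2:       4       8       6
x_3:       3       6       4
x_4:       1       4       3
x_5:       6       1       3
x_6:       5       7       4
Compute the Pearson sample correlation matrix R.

Step 1 — column means:
  mean(U) = (4 + 4 + 3 + 1 + 6 + 5) / 6 = 23/6 = 3.8333
  mean(V) = (7 + 8 + 6 + 4 + 1 + 7) / 6 = 33/6 = 5.5
  mean(W) = (4 + 6 + 4 + 3 + 3 + 4) / 6 = 24/6 = 4

Step 2 — sample variances and covariances s[i,j] = (1/(n-1)) · Σ_k (x_{k,i} - mean_i) · (x_{k,j} - mean_j), with n-1 = 5:
  s[U,U] = ((0.1667)·(0.1667) + (0.1667)·(0.1667) + (-0.8333)·(-0.8333) + (-2.8333)·(-2.8333) + (2.1667)·(2.1667) + (1.1667)·(1.1667)) / 5 = 14.8333/5 = 2.9667
  s[U,V] = ((0.1667)·(1.5) + (0.1667)·(2.5) + (-0.8333)·(0.5) + (-2.8333)·(-1.5) + (2.1667)·(-4.5) + (1.1667)·(1.5)) / 5 = -3.5/5 = -0.7
  s[U,W] = ((0.1667)·(0) + (0.1667)·(2) + (-0.8333)·(0) + (-2.8333)·(-1) + (2.1667)·(-1) + (1.1667)·(0)) / 5 = 1/5 = 0.2
  s[V,V] = ((1.5)·(1.5) + (2.5)·(2.5) + (0.5)·(0.5) + (-1.5)·(-1.5) + (-4.5)·(-4.5) + (1.5)·(1.5)) / 5 = 33.5/5 = 6.7
  s[V,W] = ((1.5)·(0) + (2.5)·(2) + (0.5)·(0) + (-1.5)·(-1) + (-4.5)·(-1) + (1.5)·(0)) / 5 = 11/5 = 2.2
  s[W,W] = ((0)·(0) + (2)·(2) + (0)·(0) + (-1)·(-1) + (-1)·(-1) + (0)·(0)) / 5 = 6/5 = 1.2
  Sample standard deviations s_i = √(s[i,i]):
  s(U) = √(2.9667) = 1.7224
  s(V) = √(6.7) = 2.5884
  s(W) = √(1.2) = 1.0954

Step 3 — r_{ij} = s_{ij} / (s_i · s_j):
  r[U,U] = 1 (diagonal).
  r[U,V] = -0.7 / (1.7224 · 2.5884) = -0.7 / 4.4583 = -0.157
  r[U,W] = 0.2 / (1.7224 · 1.0954) = 0.2 / 1.8868 = 0.106
  r[V,V] = 1 (diagonal).
  r[V,W] = 2.2 / (2.5884 · 1.0954) = 2.2 / 2.8355 = 0.7759
  r[W,W] = 1 (diagonal).

R is symmetric with unit diagonal. Assembling:

R = [[1, -0.157, 0.106],
 [-0.157, 1, 0.7759],
 [0.106, 0.7759, 1]]


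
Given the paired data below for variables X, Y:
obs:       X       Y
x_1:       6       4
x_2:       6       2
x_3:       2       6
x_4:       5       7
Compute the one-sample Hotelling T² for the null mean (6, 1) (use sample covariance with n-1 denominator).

Step 1 — sample mean vector:
  mean(X) = (6 + 6 + 2 + 5) / 4 = 19/4 = 4.75
  mean(Y) = (4 + 2 + 6 + 7) / 4 = 19/4 = 4.75
  x̄ = (4.75, 4.75),  deviation x̄ - mu_0 = (4.75, 4.75) - (6, 1) = (-1.25, 3.75).

Step 2 — sample covariance matrix, S[i,j] = (1/(n-1)) · Σ_k (x_{k,i} - mean_i) · (x_{k,j} - mean_j), divisor n-1 = 3:
  S[X,X] = ((1.25)·(1.25) + (1.25)·(1.25) + (-2.75)·(-2.75) + (0.25)·(0.25)) / 3 = 10.75/3 = 3.5833
  S[X,Y] = ((1.25)·(-0.75) + (1.25)·(-2.75) + (-2.75)·(1.25) + (0.25)·(2.25)) / 3 = -7.25/3 = -2.4167
  S[Y,Y] = ((-0.75)·(-0.75) + (-2.75)·(-2.75) + (1.25)·(1.25) + (2.25)·(2.25)) / 3 = 14.75/3 = 4.9167
  S = [[3.5833, -2.4167],
 [-2.4167, 4.9167]].

Step 3 — invert S. det(S) = 3.5833·4.9167 - (-2.4167)² = 11.7778.
  S^{-1} = (1/det) · [[d, -b], [-b, a]] = [[0.4175, 0.2052],
 [0.2052, 0.3042]].

Step 4 — quadratic form (x̄ - mu_0)^T · S^{-1} · (x̄ - mu_0):
  S^{-1} · (x̄ - mu_0) = (0.2476, 0.8844),
  (x̄ - mu_0)^T · [...] = (-1.25)·(0.2476) + (3.75)·(0.8844) = 3.0071.

Step 5 — scale by n: T² = 4 · 3.0071 = 12.0283.

T² ≈ 12.0283


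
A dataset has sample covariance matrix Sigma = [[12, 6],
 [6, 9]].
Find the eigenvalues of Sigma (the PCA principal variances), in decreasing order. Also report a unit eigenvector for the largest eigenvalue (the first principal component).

Step 1 — characteristic polynomial of 2×2 Sigma:
  det(Sigma - λI) = λ² - trace · λ + det = 0.
  trace = 12 + 9 = 21, det = 12·9 - (6)² = 72.
Step 2 — discriminant:
  Δ = trace² - 4·det = 441 - 288 = 153.
Step 3 — eigenvalues:
  λ = (trace ± √Δ)/2 = (21 ± 12.3693)/2,
  λ_1 = 16.6847,  λ_2 = 4.3153.

Step 4 — unit eigenvector for λ_1: solve (Sigma - λ_1 I)v = 0. First row:
  (12 - 16.6847)·v_x + (6)·v_y = 0, i.e. (-4.6847)·v_x + (6)·v_y = 0,
  so v ∝ (b, λ_1 - a) = (6, 4.6847) = u.
  ||u|| = √((6)² + (4.6847)²) = √(57.946) ≈ 7.6122,
  v_1 = u/||u|| ≈ (0.7882, 0.6154) (||v_1|| = 1).

λ_1 = 16.6847,  λ_2 = 4.3153;  v_1 ≈ (0.7882, 0.6154)


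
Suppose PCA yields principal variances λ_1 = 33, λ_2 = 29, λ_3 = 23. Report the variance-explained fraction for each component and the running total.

Step 1 — total variance = trace(Sigma) = Σ λ_i = 33 + 29 + 23 = 85.

Step 2 — fraction explained by component i = λ_i / Σ λ:
  PC1: 33/85 = 0.3882
  PC2: 29/85 = 0.3412
  PC3: 23/85 = 0.2706

Step 3 — cumulative fraction after k components = (λ_1 + ... + λ_k) / Σ λ:
  k = 1: 33/85 = 0.3882
  k = 2: (33 + 29)/85 = 62/85 = 0.7294
  k = 3: (33 + 29 + 23)/85 = 85/85 = 1

Summary (fraction, with percent):

explained: PC1 0.3882 (38.82%), PC2 0.3412 (34.12%), PC3 0.2706 (27.06%);  cumulative: 0.3882, 0.7294, 1


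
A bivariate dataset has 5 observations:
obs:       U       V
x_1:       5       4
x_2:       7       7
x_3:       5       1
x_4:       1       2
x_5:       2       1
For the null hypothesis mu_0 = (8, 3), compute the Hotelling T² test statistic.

Step 1 — sample mean vector:
  mean(U) = (5 + 7 + 5 + 1 + 2) / 5 = 20/5 = 4
  mean(V) = (4 + 7 + 1 + 2 + 1) / 5 = 15/5 = 3
  x̄ = (4, 3),  deviation x̄ - mu_0 = (4, 3) - (8, 3) = (-4, 0).

Step 2 — sample covariance matrix, S[i,j] = (1/(n-1)) · Σ_k (x_{k,i} - mean_i) · (x_{k,j} - mean_j), divisor n-1 = 4:
  S[U,U] = ((1)·(1) + (3)·(3) + (1)·(1) + (-3)·(-3) + (-2)·(-2)) / 4 = 24/4 = 6
  S[U,V] = ((1)·(1) + (3)·(4) + (1)·(-2) + (-3)·(-1) + (-2)·(-2)) / 4 = 18/4 = 4.5
  S[V,V] = ((1)·(1) + (4)·(4) + (-2)·(-2) + (-1)·(-1) + (-2)·(-2)) / 4 = 26/4 = 6.5
  S = [[6, 4.5],
 [4.5, 6.5]].

Step 3 — invert S. det(S) = 6·6.5 - (4.5)² = 18.75.
  S^{-1} = (1/det) · [[d, -b], [-b, a]] = [[0.3467, -0.24],
 [-0.24, 0.32]].

Step 4 — quadratic form (x̄ - mu_0)^T · S^{-1} · (x̄ - mu_0):
  S^{-1} · (x̄ - mu_0) = (-1.3867, 0.96),
  (x̄ - mu_0)^T · [...] = (-4)·(-1.3867) + (0)·(0.96) = 5.5467.

Step 5 — scale by n: T² = 5 · 5.5467 = 27.7333.

T² ≈ 27.7333


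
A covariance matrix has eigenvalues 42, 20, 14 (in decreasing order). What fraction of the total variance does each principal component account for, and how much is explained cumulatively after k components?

Step 1 — total variance = trace(Sigma) = Σ λ_i = 42 + 20 + 14 = 76.

Step 2 — fraction explained by component i = λ_i / Σ λ:
  PC1: 42/76 = 0.5526
  PC2: 20/76 = 0.2632
  PC3: 14/76 = 0.1842

Step 3 — cumulative fraction after k components = (λ_1 + ... + λ_k) / Σ λ:
  k = 1: 42/76 = 0.5526
  k = 2: (42 + 20)/76 = 62/76 = 0.8158
  k = 3: (42 + 20 + 14)/76 = 76/76 = 1

Summary (fraction, with percent):

explained: PC1 0.5526 (55.26%), PC2 0.2632 (26.32%), PC3 0.1842 (18.42%);  cumulative: 0.5526, 0.8158, 1
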